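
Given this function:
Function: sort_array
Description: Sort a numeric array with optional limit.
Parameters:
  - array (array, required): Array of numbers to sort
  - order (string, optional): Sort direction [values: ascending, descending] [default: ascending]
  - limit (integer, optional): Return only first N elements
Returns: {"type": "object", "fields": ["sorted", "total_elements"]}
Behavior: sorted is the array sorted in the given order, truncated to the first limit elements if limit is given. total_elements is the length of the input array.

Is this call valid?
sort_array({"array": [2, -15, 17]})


Checking all required parameters present and types match... All valid.
Valid


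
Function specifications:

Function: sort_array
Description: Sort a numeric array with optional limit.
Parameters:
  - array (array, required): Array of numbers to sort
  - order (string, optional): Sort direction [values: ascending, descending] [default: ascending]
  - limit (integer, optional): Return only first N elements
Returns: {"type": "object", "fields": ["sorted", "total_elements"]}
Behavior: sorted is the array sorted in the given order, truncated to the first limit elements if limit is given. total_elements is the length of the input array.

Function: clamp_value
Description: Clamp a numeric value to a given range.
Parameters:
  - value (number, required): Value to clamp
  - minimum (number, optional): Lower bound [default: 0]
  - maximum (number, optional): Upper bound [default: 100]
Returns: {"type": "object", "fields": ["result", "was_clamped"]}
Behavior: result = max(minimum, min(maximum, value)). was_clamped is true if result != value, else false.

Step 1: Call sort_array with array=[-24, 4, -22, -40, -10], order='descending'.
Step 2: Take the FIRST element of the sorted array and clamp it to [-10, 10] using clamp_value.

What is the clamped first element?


Step 1: sort_array(order=descending)
  sorted: [4, -10, -22, -24, -40]
  -> first element = 4
Step 2: clamp_value(value=4, minimum=-10, maximum=10)
  result = max(-10, min(10, 4)) = max(-10, 4) = 4
  was_clamped = (4 != 4) = false
  -> result = 4
4


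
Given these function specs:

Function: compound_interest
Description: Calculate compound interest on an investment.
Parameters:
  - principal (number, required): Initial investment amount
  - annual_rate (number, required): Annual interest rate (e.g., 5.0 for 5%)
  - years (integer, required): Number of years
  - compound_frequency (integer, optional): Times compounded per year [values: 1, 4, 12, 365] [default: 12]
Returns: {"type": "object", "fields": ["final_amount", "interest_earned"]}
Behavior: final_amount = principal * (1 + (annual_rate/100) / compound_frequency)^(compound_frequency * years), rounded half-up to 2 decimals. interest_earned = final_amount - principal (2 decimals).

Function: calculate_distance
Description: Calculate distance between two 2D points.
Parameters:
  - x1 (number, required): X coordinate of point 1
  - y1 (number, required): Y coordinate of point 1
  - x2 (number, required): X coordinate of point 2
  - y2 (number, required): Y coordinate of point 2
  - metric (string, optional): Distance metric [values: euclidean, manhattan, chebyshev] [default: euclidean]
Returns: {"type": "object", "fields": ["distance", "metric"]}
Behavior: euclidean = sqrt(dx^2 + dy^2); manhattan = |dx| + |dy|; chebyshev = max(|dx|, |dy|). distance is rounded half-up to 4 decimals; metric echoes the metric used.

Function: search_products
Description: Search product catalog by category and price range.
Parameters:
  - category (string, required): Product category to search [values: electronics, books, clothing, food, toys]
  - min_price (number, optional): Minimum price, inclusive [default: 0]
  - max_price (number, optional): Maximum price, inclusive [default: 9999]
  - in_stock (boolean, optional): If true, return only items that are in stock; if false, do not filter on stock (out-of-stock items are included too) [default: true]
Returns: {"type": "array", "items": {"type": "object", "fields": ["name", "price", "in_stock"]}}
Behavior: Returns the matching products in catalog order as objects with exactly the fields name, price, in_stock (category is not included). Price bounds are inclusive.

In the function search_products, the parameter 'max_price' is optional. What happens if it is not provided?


The search_products spec declares:
  - max_price (number, optional): Maximum price, inclusive [default: 9999]
It defaults to 9999


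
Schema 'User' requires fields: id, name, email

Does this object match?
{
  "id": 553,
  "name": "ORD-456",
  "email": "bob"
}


Checking required fields... All present.
Valid - all required fields present


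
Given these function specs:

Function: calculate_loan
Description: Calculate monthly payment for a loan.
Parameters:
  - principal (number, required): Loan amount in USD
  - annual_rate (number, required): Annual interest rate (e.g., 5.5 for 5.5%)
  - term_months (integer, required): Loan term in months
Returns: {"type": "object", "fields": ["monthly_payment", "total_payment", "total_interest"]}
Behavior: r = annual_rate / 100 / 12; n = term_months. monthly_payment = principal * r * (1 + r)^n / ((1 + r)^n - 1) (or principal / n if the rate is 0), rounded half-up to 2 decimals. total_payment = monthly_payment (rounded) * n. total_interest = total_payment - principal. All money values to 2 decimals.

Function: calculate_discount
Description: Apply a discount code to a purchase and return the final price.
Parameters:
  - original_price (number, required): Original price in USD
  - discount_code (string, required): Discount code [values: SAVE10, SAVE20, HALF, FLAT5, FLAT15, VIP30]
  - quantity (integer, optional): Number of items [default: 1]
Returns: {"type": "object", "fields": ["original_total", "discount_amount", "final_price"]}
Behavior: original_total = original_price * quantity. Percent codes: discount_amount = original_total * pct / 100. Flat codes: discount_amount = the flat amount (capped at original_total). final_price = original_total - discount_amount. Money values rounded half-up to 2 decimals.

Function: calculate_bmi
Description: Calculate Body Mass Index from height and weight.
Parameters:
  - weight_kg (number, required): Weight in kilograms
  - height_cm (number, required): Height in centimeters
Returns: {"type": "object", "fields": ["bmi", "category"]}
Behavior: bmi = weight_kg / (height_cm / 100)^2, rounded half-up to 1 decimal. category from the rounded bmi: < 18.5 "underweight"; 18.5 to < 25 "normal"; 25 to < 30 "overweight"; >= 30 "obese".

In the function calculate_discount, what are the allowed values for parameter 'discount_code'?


The calculate_discount spec declares:
  - discount_code (string, required): Discount code [values: SAVE10, SAVE20, HALF, FLAT5, FLAT15, VIP30]
Allowed values:
SAVE10, SAVE20, HALF, FLAT5, FLAT15, VIP30


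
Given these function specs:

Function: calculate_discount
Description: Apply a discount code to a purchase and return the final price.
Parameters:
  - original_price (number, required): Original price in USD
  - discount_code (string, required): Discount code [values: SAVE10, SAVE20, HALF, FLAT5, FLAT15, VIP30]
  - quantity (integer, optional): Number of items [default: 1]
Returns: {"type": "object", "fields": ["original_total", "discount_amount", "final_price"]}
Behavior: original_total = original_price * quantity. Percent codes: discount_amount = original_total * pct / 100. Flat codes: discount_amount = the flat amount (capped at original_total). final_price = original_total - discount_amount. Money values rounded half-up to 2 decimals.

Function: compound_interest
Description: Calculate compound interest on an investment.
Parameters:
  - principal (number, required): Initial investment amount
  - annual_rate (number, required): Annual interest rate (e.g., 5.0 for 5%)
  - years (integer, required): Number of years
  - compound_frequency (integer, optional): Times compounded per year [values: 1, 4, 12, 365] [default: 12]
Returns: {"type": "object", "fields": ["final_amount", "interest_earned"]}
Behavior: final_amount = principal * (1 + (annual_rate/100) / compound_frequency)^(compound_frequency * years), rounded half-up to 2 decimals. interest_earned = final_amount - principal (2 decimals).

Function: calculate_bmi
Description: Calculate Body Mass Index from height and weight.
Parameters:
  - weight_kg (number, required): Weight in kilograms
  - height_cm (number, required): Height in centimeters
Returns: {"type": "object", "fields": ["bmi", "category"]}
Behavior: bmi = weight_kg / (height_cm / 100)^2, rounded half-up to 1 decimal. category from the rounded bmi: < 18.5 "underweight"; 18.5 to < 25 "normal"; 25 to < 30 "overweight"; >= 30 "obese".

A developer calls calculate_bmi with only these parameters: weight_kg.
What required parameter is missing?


Required parameters: weight_kg, height_cm
Provided: weight_kg
Missing: height_cm
height_cm


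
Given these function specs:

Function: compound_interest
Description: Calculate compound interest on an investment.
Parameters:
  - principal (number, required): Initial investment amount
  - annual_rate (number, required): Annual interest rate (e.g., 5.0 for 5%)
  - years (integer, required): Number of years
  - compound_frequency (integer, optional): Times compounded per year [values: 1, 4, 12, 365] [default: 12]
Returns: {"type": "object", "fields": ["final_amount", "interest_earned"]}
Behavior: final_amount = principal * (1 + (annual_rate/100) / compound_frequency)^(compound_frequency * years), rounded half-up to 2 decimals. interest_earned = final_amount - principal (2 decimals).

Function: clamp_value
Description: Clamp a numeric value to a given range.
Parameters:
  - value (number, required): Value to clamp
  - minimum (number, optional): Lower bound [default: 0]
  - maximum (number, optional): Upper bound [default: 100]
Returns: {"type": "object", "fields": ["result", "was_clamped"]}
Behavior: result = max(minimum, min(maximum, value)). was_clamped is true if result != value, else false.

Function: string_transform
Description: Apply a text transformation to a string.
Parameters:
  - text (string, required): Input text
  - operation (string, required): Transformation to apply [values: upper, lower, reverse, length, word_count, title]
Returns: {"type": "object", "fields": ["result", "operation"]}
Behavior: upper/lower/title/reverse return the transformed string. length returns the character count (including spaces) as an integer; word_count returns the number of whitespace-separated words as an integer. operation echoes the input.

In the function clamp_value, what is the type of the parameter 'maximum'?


The clamp_value spec declares:
  - maximum (number, optional): Upper bound [default: 100]
Type:
number


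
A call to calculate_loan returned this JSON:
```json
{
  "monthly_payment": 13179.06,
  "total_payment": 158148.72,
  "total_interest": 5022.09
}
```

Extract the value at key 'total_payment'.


158148.72


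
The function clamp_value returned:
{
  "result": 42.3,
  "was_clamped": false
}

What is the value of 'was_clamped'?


false


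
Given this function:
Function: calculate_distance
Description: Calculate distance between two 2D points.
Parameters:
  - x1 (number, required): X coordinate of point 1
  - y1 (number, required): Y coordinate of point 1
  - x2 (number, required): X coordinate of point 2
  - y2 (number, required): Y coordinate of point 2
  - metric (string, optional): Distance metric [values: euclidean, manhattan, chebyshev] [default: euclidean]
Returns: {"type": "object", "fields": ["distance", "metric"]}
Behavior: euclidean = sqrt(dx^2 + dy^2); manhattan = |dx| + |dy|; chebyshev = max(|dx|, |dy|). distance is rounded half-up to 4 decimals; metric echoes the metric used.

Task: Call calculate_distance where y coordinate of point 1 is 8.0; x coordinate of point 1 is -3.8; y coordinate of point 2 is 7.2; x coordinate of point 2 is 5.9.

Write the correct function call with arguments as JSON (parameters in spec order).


Mapping each described value to its parameter name:
  'Y coordinate of point 1' -> y1 = 8.0
  'X coordinate of point 1' -> x1 = -3.8
  'Y coordinate of point 2' -> y2 = 7.2
  'X coordinate of point 2' -> x2 = 5.9
calculate_distance({"x1": -3.8, "y1": 8.0, "x2": 5.9, "y2": 7.2})


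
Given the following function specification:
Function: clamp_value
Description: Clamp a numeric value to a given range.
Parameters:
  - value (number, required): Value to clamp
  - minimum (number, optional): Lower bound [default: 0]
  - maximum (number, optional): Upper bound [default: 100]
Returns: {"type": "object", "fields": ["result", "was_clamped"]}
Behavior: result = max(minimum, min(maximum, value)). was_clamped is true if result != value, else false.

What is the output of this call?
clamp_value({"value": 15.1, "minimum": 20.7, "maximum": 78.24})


result = max(20.7, min(78.24, 15.1)) = max(20.7, 15.1) = 20.7
was_clamped = (20.7 != 15.1) = true
Output:
{"result": 20.7, "was_clamped": true}


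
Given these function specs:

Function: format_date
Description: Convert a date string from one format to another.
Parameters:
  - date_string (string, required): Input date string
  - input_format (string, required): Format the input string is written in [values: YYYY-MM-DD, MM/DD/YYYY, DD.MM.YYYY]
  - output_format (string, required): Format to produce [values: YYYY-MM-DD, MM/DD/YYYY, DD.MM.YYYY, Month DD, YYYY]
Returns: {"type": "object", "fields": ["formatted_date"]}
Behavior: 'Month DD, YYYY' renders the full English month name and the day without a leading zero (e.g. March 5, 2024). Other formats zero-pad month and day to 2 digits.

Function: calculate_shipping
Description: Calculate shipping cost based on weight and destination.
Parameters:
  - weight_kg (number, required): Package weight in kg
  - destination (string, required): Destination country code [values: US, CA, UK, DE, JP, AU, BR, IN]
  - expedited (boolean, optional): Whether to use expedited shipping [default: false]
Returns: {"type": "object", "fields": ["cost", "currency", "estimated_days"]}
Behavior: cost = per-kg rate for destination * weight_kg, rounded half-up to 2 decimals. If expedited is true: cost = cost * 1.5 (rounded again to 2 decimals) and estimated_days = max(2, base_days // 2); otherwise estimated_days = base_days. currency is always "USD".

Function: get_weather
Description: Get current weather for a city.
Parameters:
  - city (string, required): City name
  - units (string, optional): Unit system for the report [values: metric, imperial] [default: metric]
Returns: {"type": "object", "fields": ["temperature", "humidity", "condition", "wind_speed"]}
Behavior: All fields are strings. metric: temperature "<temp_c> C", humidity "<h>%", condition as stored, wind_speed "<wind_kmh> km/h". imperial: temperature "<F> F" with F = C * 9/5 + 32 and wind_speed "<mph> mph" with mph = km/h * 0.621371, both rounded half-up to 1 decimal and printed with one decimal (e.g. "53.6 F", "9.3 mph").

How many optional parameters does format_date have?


Parameters of format_date: date_string (required), input_format (required), output_format (required)
Optional count:
0


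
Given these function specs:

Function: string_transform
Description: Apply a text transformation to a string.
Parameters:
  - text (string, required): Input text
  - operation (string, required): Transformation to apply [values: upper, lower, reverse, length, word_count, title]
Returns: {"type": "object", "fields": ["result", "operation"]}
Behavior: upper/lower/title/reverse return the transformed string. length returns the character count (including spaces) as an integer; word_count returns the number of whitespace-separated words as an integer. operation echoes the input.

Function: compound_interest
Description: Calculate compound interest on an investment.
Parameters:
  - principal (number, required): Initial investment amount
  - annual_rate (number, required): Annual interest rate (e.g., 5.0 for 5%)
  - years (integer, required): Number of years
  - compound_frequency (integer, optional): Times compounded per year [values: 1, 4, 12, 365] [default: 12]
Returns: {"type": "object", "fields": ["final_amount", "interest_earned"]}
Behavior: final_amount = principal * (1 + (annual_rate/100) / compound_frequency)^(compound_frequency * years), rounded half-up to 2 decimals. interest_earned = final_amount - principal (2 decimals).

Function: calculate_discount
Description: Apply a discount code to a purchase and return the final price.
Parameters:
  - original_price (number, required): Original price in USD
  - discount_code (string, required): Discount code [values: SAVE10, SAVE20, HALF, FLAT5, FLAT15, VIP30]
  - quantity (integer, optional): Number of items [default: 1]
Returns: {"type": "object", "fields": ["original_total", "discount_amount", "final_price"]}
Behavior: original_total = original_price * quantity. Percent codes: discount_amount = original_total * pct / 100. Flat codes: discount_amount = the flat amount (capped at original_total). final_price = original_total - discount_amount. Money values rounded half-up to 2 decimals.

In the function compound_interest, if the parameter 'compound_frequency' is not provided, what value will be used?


The compound_interest spec declares:
  - compound_frequency (integer, optional): Times compounded per year [values: 1, 4, 12, 365] [default: 12]
Default:
12


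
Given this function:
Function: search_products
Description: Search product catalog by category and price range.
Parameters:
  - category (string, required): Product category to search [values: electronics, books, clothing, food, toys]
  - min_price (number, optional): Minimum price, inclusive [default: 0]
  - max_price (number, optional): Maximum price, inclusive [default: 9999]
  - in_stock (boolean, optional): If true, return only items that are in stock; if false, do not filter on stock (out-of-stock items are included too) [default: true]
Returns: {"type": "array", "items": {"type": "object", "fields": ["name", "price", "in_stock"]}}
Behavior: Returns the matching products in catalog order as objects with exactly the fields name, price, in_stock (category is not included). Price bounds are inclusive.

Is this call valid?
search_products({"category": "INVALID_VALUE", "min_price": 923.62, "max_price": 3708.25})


Checking parameter values...
Parameter 'category' has value 'INVALID_VALUE' not in allowed: electronics, books, clothing, food, toys
Invalid - 'category' must be one of electronics, books, clothing, food, toys


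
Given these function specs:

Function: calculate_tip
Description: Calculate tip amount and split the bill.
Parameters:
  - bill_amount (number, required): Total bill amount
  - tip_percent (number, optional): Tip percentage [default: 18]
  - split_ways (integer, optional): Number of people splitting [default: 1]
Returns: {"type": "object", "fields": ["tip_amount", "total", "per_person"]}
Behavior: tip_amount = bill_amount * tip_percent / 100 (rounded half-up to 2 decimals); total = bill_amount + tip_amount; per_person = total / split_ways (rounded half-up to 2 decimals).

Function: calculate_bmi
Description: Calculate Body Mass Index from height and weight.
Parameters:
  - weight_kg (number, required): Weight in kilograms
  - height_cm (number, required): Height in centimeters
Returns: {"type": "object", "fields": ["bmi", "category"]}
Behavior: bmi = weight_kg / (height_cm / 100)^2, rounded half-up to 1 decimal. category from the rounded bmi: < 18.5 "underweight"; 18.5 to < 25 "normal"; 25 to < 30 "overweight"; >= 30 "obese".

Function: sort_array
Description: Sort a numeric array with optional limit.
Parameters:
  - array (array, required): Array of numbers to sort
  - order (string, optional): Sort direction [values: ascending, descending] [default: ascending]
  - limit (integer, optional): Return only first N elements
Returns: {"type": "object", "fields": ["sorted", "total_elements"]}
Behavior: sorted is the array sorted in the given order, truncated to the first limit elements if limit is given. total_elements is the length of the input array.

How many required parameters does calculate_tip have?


Parameters of calculate_tip: bill_amount (required), tip_percent (optional), split_ways (optional)
Required count:
1


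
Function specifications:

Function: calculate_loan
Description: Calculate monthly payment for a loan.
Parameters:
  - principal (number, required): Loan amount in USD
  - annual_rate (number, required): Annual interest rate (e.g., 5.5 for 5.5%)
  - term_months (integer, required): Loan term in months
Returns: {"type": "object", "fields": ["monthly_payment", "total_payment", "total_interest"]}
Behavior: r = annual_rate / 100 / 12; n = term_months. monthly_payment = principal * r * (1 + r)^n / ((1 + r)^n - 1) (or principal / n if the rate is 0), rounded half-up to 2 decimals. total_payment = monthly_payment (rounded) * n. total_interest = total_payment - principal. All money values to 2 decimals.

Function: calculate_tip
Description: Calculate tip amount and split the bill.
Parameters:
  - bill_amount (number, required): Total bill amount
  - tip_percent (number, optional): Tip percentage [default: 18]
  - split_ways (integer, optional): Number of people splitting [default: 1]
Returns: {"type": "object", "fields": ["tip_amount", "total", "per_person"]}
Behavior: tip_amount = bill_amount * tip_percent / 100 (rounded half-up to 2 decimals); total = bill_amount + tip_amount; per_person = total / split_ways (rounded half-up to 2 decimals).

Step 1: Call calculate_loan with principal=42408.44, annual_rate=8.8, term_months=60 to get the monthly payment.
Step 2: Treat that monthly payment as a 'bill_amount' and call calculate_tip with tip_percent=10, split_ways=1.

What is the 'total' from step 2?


Step 1: calculate_loan(principal=42408.44, annual_rate=8.8, term_months=60)
  r = 8.8 / 100 / 12 = 0.007333333333 (keep full precision)
  (1 + r)^60 = 1.55021636
  monthly_payment = 42408.44 * 0.007333333333 * 1.55021636 / (1.55021636 - 1) = 876.21874 -> 876.22
  total_payment = 876.22 * 60 = 52573.20
  total_interest = 52573.20 - 42408.44 = 10164.76
  -> monthly_payment = 876.22
Step 2: calculate_tip(bill_amount=876.22, tip_percent=10, split_ways=1)
  tip_amount = 876.22 * 10/100 = 87.622 -> 87.62
  total = 876.22 + 87.62 = 963.84
  per_person = 963.84 / 1 = 963.84 -> 963.84
  -> total = 963.84
$963.84


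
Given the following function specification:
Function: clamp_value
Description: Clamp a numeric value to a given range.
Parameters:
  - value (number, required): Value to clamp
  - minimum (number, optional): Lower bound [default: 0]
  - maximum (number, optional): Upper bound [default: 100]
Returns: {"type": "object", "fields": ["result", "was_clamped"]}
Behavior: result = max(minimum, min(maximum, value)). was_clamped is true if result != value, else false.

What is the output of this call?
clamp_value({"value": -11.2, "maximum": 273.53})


Defaults applied: minimum=0
result = max(0, min(273.53, -11.2)) = max(0, -11.2) = 0
was_clamped = (0 != -11.2) = true
Output:
{"result": 0, "was_clamped": true}


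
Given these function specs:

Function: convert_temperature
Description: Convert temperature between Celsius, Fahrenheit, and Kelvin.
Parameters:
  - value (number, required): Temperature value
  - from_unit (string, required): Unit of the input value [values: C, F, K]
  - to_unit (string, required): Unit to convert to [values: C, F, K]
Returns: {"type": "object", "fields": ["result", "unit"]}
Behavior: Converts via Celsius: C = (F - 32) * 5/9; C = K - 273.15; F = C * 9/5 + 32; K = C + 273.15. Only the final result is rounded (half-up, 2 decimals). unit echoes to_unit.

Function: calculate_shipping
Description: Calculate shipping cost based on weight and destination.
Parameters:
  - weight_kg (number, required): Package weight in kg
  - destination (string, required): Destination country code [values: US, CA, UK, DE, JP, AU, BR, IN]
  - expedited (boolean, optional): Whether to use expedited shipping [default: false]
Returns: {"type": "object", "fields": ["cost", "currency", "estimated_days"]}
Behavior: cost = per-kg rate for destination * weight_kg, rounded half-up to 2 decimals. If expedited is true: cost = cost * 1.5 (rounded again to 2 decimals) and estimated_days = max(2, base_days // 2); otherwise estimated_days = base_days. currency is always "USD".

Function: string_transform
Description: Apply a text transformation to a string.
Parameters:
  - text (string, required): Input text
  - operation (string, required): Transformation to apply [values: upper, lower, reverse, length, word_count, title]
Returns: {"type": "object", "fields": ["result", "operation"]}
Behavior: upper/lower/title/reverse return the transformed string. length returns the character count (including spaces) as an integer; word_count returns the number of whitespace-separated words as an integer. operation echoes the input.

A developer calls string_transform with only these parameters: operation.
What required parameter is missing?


Required parameters: text, operation
Provided: operation
Missing: text
text


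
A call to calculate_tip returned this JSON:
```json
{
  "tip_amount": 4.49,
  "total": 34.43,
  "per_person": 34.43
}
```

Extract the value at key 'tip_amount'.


4.49


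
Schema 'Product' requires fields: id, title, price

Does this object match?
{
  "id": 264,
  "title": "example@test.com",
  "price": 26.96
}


Checking required fields... All present.
Valid - all required fields present


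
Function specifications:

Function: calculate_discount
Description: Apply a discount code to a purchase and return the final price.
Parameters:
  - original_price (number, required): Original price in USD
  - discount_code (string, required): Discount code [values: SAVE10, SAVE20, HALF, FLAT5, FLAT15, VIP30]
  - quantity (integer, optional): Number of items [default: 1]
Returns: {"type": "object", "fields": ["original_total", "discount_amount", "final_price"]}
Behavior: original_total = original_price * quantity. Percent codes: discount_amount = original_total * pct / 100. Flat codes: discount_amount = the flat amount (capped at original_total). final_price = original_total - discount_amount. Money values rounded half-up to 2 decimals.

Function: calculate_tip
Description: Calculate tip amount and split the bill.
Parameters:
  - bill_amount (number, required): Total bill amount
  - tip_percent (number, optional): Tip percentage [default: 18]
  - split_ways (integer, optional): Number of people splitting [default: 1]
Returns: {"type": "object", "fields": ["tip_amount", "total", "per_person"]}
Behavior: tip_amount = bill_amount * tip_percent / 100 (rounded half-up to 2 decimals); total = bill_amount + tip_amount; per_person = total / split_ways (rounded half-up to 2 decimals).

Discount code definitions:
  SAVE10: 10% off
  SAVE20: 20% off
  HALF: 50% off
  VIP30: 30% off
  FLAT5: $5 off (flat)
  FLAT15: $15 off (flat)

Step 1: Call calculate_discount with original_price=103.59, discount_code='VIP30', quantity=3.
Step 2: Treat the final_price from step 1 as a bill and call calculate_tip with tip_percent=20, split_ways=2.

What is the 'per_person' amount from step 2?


Step 1: calculate_discount(original_price=103.59, discount_code=VIP30, quantity=3)
  original_total = 103.59 * 3 = 310.77
  VIP30 = 30% off: discount_amount = 310.77 * 30/100 = 93.231 -> 93.23
  final_price = 310.77 - 93.23 = 217.54
  -> final_price = 217.54
Step 2: calculate_tip(bill_amount=217.54, tip_percent=20, split_ways=2)
  tip_amount = 217.54 * 20/100 = 43.508 -> 43.51
  total = 217.54 + 43.51 = 261.05
  per_person = 261.05 / 2 = 130.525 -> 130.53
  -> per_person = 130.53
$130.53


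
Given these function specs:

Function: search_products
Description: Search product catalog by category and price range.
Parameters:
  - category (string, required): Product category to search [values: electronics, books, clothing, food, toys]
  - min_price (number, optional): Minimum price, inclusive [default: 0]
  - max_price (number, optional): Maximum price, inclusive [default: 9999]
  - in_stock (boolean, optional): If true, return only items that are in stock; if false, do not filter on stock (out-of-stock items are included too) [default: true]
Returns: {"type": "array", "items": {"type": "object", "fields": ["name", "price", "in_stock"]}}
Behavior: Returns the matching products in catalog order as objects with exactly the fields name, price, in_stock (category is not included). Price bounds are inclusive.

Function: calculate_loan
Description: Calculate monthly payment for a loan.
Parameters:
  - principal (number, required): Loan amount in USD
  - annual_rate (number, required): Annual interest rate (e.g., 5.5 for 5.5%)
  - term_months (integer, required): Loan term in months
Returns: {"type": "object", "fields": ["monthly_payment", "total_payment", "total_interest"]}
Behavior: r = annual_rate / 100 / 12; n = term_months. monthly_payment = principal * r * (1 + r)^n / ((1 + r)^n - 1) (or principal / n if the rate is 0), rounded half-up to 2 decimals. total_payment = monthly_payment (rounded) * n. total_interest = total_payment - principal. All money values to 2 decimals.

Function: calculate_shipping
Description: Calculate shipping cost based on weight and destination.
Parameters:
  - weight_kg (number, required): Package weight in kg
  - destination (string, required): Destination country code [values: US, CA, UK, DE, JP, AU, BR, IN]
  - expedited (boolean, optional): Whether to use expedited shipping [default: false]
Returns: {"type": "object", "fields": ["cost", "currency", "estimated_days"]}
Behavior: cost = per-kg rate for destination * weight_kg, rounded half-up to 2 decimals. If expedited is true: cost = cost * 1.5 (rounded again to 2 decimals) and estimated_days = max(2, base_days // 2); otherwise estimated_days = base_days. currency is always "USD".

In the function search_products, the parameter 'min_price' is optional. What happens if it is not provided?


The search_products spec declares:
  - min_price (number, optional): Minimum price, inclusive [default: 0]
It defaults to 0


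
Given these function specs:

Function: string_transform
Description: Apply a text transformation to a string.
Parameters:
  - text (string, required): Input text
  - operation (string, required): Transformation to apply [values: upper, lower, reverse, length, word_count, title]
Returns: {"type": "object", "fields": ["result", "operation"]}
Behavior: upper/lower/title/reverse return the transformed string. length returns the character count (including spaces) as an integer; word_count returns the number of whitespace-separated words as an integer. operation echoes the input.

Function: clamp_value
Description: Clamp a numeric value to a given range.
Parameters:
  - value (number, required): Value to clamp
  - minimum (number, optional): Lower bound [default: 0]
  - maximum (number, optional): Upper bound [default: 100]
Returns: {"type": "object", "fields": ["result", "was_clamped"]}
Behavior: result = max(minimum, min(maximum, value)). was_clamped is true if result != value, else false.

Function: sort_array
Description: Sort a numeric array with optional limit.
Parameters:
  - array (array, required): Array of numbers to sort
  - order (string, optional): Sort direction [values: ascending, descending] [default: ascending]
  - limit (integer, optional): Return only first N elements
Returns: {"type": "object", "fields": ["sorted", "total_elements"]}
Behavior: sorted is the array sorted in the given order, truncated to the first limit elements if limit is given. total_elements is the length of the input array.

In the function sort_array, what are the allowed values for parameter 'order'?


The sort_array spec declares:
  - order (string, optional): Sort direction [values: ascending, descending] [default: ascending]
Allowed values:
ascending, descending


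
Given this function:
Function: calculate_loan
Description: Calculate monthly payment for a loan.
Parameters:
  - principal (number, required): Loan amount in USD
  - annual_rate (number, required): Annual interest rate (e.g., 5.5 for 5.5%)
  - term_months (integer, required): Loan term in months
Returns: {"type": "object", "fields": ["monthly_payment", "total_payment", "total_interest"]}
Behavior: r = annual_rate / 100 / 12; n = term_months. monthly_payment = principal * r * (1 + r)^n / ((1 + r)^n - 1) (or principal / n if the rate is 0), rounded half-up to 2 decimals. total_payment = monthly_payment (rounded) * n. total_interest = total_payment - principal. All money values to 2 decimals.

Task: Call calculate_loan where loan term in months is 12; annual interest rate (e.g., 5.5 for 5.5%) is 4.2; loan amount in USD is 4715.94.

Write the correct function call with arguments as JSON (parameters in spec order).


Mapping each described value to its parameter name:
  'Loan term in months' -> term_months = 12
  'Annual interest rate (e.g., 5.5 for 5.5%)' -> annual_rate = 4.2
  'Loan amount in USD' -> principal = 4715.94
calculate_loan({"principal": 4715.94, "annual_rate": 4.2, "term_months": 12})


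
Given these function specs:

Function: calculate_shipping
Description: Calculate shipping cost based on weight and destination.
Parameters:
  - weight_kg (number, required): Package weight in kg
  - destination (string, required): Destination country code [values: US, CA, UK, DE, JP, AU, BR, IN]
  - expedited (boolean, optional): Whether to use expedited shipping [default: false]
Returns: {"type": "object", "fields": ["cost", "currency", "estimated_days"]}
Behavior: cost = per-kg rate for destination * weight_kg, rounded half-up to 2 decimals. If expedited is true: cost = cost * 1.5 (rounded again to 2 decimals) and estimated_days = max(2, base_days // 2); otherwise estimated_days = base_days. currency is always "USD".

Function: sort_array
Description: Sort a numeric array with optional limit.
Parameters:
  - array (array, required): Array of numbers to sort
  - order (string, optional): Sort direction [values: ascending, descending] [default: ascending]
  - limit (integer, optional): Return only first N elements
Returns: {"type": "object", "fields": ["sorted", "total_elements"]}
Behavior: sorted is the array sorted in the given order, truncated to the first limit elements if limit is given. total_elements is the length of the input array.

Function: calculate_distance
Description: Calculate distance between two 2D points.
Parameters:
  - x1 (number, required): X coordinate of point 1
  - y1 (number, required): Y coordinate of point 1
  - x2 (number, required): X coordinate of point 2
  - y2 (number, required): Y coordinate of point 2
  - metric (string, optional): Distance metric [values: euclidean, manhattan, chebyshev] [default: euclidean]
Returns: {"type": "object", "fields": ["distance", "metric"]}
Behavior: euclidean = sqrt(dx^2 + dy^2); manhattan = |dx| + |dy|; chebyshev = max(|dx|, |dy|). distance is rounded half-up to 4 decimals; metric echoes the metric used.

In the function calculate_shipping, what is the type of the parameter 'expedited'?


The calculate_shipping spec declares:
  - expedited (boolean, optional): Whether to use expedited shipping [default: false]
Type:
boolean


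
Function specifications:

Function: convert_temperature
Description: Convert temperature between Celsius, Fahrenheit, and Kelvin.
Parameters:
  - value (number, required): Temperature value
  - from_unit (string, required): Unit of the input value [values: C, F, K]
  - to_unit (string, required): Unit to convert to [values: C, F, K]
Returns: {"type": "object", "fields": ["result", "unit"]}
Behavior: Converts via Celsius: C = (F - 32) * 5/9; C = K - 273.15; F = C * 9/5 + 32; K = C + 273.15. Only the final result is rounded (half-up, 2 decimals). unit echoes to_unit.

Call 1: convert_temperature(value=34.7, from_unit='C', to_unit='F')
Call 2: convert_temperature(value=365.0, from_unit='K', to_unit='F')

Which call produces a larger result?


Call 1:
  Input already in C: 34.7
  To F: 34.7 * 9/5 + 32 = 94.46
  Round to 2 decimals: 94.46
  -> 94.46 F
Call 2:
  To C: 365 - 273.15 = 91.85
  To F: 91.85 * 9/5 + 32 = 197.33
  Round to 2 decimals: 197.33
  -> 197.33 F
Call 2 (197.33 F)


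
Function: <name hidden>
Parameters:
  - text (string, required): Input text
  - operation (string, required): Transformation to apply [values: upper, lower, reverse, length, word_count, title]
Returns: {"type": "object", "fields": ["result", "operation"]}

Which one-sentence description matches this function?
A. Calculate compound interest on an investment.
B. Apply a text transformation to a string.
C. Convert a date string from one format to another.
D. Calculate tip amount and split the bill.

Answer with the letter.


Parameters text, operation and return ["result", "operation"] fit: Apply a text transformation to a string.
B


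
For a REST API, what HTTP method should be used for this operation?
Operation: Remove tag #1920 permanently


GET = read, POST = create, PUT = update/replace, DELETE = remove
This operation is a removal.
DELETE


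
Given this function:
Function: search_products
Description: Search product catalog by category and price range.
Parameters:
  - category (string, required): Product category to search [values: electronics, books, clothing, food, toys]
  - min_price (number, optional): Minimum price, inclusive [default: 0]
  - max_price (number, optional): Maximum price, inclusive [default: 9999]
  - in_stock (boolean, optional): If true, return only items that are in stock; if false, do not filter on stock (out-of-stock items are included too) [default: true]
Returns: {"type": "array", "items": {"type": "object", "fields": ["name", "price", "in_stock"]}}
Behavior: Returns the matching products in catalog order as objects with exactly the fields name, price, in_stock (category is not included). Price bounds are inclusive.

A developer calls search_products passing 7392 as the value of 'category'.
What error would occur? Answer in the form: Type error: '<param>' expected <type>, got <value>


Spec: 'category' is declared as string; 7392 is an integer.
Type error: 'category' expected string, got 7392


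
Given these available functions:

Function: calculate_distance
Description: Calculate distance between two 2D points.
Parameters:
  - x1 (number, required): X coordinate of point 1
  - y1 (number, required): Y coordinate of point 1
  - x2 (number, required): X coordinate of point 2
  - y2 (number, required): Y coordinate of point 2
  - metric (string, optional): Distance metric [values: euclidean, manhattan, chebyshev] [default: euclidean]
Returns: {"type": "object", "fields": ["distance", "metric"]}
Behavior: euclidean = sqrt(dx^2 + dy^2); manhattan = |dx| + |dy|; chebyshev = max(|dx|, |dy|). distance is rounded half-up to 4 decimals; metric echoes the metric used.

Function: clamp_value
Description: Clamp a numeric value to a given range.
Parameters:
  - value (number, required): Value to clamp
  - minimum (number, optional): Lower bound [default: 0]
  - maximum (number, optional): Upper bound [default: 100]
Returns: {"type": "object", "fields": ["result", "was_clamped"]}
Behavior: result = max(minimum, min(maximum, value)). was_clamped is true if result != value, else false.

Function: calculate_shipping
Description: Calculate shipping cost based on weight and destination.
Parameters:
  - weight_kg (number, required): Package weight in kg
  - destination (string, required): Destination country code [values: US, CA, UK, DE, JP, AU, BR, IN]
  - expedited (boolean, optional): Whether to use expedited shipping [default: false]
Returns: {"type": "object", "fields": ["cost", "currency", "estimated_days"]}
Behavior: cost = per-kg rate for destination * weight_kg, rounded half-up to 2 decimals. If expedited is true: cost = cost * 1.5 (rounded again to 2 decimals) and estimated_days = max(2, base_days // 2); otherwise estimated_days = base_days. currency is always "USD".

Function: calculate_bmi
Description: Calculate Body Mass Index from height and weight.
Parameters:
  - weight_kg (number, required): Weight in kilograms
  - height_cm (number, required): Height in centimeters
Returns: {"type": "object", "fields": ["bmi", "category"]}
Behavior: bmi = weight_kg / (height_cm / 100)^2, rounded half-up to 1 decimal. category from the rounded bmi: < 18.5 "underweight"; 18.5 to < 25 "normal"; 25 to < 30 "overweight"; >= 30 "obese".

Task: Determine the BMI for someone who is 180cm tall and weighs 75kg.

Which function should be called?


The task needs a function whose description is: Calculate Body Mass Index from height and weight.
calculate_bmi
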